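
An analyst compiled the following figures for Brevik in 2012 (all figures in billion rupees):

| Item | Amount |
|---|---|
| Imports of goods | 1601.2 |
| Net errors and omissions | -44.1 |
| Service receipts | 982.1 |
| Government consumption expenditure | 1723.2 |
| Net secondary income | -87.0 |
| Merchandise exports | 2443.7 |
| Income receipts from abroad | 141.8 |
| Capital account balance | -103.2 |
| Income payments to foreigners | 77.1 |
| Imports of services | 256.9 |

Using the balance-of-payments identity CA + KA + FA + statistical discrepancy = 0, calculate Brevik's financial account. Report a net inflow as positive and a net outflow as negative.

Goods balance = 2443.7 - 1601.2 = 842.5
Services balance = 982.1 - 256.9 = 725.2
Trade balance (goods + services) = 842.5 + 725.2 = 1567.7
Net primary income = 141.8 - 77.1 = 64.7
Net secondary income = -87.0
Current account = 1567.7 + 64.7 + (-87.0) = 1545.4
Financial account = -(1545.4 + (-103.2) + (-44.1)) = -1398.1

-1398.1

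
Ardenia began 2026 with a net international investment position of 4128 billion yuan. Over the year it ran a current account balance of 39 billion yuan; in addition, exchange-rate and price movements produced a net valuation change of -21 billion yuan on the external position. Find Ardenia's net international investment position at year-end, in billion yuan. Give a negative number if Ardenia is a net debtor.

4146

Change in NIIP = current account + net valuation change = 39 + (-21) = 18
End-of-year NIIP = 4128 + 18 = 4146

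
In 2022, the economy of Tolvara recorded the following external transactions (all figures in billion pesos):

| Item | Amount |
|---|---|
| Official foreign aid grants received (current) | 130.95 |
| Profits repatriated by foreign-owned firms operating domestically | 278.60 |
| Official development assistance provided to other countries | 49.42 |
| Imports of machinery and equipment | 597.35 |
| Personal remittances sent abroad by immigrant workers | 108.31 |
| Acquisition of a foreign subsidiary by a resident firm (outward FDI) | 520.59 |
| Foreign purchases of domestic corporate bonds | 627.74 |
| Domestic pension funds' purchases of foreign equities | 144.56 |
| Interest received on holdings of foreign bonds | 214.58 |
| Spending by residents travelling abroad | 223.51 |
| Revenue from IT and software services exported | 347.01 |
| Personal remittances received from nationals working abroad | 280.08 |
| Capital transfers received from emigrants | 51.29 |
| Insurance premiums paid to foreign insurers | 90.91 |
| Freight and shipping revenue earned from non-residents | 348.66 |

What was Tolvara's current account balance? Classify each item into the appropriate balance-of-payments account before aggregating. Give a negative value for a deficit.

-26.82

Goods: -597.35
Services: 347.01 - 223.51 - 90.91 + 348.66 = 381.25
Primary income: -278.60 + 214.58 = -64.02
Secondary income: 280.08 - 108.31 - 49.42 + 130.95 = 253.30
Current account = (-597.35) + 381.25 + (-64.02) + 253.30 = -26.82
(Excluded from the current account — financial account: acquisition of a foreign subsidiary by a resident firm (outward FDI) 520.59, foreign purchases of domestic corporate bonds 627.74, domestic pension funds' purchases of foreign equities 144.56; capital account: capital transfers received from emigrants 51.29.)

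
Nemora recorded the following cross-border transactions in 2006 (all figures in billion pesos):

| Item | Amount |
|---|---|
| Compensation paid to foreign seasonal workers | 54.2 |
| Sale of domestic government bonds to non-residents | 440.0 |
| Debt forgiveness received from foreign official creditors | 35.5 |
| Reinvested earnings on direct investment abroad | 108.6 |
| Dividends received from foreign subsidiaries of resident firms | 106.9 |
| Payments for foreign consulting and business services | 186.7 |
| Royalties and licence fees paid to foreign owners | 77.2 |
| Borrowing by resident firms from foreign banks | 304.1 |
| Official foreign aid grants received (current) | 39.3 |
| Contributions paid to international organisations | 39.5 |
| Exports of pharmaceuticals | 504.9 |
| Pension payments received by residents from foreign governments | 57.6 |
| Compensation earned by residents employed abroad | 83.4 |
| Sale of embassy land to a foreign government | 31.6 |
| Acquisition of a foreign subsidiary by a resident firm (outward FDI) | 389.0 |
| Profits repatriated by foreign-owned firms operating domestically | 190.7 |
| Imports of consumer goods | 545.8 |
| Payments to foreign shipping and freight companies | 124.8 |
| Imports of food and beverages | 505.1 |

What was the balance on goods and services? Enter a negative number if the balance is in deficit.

-934.7

Goods: 504.9 - 505.1 - 545.8 = -546.0
Services: -77.2 - 186.7 - 124.8 = -388.7
Trade balance = -546.0 + (-388.7) = -934.7
(Excluded from the trade balance — primary income: compensation paid to foreign seasonal workers 54.2, reinvested earnings on direct investment abroad 108.6, dividends received from foreign subsidiaries of resident firms 106.9, compensation earned by residents employed abroad 83.4, profits repatriated by foreign-owned firms operating domestically 190.7; financial account: sale of domestic government bonds to non-residents 440.0, borrowing by resident firms from foreign banks 304.1, acquisition of a foreign subsidiary by a resident firm (outward FDI) 389.0; capital account: debt forgiveness received from foreign official creditors 35.5, sale of embassy land to a foreign government 31.6; secondary income: official foreign aid grants received (current) 39.3, contributions paid to international organisations 39.5, pension payments received by residents from foreign governments 57.6.)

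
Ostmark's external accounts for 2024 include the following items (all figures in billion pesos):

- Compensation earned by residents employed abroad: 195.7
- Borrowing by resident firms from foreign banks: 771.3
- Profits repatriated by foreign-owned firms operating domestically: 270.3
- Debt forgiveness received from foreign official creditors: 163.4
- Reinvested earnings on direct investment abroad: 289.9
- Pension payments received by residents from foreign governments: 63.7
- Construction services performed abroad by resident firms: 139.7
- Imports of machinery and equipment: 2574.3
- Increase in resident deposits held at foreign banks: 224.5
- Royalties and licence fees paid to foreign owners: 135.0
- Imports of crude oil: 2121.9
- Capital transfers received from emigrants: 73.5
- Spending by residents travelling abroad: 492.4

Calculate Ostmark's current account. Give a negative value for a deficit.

-4904.9

Goods: -2574.3 - 2121.9 = -4696.2
Services: 139.7 - 492.4 - 135.0 = -487.7
Primary income: -270.3 + 289.9 + 195.7 = 215.3
Secondary income: 63.7
Current account = (-4696.2) + (-487.7) + 215.3 + 63.7 = -4904.9
(Excluded from the current account — financial account: borrowing by resident firms from foreign banks 771.3, increase in resident deposits held at foreign banks 224.5; capital account: debt forgiveness received from foreign official creditors 163.4, capital transfers received from emigrants 73.5.)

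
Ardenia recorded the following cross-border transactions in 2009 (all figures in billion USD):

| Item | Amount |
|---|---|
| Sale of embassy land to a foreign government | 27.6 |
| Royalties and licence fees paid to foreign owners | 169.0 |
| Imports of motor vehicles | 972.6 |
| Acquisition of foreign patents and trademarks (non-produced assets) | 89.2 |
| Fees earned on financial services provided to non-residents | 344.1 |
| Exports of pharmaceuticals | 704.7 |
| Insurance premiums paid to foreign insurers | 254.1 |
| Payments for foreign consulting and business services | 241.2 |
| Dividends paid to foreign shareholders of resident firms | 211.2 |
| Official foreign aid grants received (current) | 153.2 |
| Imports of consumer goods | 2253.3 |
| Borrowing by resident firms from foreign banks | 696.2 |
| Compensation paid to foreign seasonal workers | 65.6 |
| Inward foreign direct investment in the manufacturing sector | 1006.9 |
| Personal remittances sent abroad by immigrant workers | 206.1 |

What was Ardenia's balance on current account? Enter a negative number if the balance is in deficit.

-3171.1

Goods: 704.7 - 2253.3 - 972.6 = -2521.2
Services: -254.1 - 241.2 - 169.0 + 344.1 = -320.2
Primary income: -65.6 - 211.2 = -276.8
Secondary income: -206.1 + 153.2 = -52.9
Current account = (-2521.2) + (-320.2) + (-276.8) + (-52.9) = -3171.1
(Excluded from the current account — capital account: sale of embassy land to a foreign government 27.6, acquisition of foreign patents and trademarks (non-produced assets) 89.2; financial account: borrowing by resident firms from foreign banks 696.2, inward foreign direct investment in the manufacturing sector 1006.9.)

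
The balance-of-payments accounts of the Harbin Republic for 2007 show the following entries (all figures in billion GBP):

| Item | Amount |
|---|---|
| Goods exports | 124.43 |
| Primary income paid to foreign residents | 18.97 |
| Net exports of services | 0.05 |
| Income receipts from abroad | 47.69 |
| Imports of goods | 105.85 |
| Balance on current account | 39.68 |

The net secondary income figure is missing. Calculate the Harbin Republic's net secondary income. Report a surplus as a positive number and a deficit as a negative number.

Current account = goods balance + services balance + net primary income + net secondary income
Sum of the known components = 47.35
Net secondary income = CA - (known components) = 39.68 - 47.35 = -7.67

-7.67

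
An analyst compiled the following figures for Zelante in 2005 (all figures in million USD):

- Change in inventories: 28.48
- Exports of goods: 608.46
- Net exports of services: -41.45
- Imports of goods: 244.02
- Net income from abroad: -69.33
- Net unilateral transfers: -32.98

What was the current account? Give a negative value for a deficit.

Goods balance = 608.46 - 244.02 = 364.44
Services balance = -41.45
Trade balance (goods + services) = 364.44 + (-41.45) = 322.99
Net primary income = -69.33
Net secondary income = -32.98
Current account = 322.99 + (-69.33) + (-32.98) = 220.68

220.68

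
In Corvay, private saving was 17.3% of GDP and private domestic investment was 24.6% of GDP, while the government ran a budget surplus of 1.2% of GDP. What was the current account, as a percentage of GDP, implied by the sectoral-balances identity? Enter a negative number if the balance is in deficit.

By the sectoral-balances identity, CA = (S_private - I) + (T - G).
Private balance = 17.3 - 24.6 = -7.3
Government balance (T - G) = 1.2
CA = -7.3 + 1.2 = -6.1

-6.1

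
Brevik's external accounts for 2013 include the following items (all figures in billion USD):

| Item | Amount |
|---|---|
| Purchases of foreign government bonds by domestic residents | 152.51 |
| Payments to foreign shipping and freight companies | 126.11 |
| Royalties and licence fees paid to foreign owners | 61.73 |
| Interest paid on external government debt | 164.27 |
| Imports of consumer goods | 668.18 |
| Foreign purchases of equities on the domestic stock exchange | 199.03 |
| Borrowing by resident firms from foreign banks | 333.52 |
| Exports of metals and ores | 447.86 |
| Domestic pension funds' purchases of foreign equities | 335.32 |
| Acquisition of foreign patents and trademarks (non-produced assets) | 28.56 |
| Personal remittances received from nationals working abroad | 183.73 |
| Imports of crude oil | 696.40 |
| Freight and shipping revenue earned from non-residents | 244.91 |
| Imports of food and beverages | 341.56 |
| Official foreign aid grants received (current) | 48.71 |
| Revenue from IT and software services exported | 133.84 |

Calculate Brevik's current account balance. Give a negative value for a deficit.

Goods: -696.40 + 447.86 - 341.56 - 668.18 = -1258.28
Services: -126.11 - 61.73 + 244.91 + 133.84 = 190.91
Primary income: -164.27
Secondary income: 48.71 + 183.73 = 232.44
Current account = (-1258.28) + 190.91 + (-164.27) + 232.44 = -999.20
(Excluded from the current account — financial account: purchases of foreign government bonds by domestic residents 152.51, foreign purchases of equities on the domestic stock exchange 199.03, borrowing by resident firms from foreign banks 333.52, domestic pension funds' purchases of foreign equities 335.32; capital account: acquisition of foreign patents and trademarks (non-produced assets) 28.56.)

-999.20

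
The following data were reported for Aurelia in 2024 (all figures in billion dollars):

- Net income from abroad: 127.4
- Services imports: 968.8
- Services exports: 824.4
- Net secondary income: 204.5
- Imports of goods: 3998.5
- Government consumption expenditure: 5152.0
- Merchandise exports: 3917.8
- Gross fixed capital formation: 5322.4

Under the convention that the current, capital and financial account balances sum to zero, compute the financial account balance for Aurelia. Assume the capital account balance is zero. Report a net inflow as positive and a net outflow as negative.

Goods balance = 3917.8 - 3998.5 = -80.7
Services balance = 824.4 - 968.8 = -144.4
Trade balance (goods + services) = -80.7 + (-144.4) = -225.1
Net primary income = 127.4
Net secondary income = 204.5
Current account = -225.1 + 127.4 + 204.5 = 106.8
Financial account = -(106.8) = -106.8

-106.8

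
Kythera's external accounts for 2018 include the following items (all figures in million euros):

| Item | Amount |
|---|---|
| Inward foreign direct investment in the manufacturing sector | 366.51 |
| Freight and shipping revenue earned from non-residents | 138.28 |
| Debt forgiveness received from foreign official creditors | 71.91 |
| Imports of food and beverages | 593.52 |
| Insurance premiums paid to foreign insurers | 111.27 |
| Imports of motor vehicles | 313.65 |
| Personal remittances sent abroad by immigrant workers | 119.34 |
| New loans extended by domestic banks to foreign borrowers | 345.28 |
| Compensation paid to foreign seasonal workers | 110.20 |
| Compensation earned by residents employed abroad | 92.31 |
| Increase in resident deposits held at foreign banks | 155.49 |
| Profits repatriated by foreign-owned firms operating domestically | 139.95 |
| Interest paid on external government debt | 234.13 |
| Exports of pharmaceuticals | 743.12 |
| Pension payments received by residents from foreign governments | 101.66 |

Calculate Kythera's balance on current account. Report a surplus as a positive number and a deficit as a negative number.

-546.69

Goods: -313.65 - 593.52 + 743.12 = -164.05
Services: -111.27 + 138.28 = 27.01
Primary income: -139.95 - 110.20 + 92.31 - 234.13 = -391.97
Secondary income: -119.34 + 101.66 = -17.68
Current account = (-164.05) + 27.01 + (-391.97) + (-17.68) = -546.69
(Excluded from the current account — financial account: inward foreign direct investment in the manufacturing sector 366.51, new loans extended by domestic banks to foreign borrowers 345.28, increase in resident deposits held at foreign banks 155.49; capital account: debt forgiveness received from foreign official creditors 71.91.)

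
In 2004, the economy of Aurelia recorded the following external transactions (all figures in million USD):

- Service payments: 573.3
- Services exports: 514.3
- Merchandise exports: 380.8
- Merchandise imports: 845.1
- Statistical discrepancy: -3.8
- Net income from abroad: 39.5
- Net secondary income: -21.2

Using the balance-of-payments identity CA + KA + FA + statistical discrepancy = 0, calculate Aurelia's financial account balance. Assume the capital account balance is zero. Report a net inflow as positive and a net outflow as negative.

Goods balance = 380.8 - 845.1 = -464.3
Services balance = 514.3 - 573.3 = -59.0
Trade balance (goods + services) = -464.3 + (-59.0) = -523.3
Net primary income = 39.5
Net secondary income = -21.2
Current account = -523.3 + 39.5 + (-21.2) = -505.0
Financial account = -(-505.0 + (-3.8)) = 508.8

508.8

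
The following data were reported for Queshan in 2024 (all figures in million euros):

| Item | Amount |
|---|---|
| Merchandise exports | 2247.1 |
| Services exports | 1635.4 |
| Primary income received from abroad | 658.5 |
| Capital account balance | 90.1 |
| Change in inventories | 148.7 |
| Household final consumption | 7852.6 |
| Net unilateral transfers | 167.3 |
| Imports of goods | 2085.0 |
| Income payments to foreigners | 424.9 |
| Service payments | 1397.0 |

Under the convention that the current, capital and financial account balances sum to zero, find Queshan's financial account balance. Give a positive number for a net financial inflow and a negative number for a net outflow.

-891.5

Goods balance = 2247.1 - 2085.0 = 162.1
Services balance = 1635.4 - 1397.0 = 238.4
Trade balance (goods + services) = 162.1 + 238.4 = 400.5
Net primary income = 658.5 - 424.9 = 233.6
Net secondary income = 167.3
Current account = 400.5 + 233.6 + 167.3 = 801.4
Financial account = -(801.4 + 90.1) = -891.5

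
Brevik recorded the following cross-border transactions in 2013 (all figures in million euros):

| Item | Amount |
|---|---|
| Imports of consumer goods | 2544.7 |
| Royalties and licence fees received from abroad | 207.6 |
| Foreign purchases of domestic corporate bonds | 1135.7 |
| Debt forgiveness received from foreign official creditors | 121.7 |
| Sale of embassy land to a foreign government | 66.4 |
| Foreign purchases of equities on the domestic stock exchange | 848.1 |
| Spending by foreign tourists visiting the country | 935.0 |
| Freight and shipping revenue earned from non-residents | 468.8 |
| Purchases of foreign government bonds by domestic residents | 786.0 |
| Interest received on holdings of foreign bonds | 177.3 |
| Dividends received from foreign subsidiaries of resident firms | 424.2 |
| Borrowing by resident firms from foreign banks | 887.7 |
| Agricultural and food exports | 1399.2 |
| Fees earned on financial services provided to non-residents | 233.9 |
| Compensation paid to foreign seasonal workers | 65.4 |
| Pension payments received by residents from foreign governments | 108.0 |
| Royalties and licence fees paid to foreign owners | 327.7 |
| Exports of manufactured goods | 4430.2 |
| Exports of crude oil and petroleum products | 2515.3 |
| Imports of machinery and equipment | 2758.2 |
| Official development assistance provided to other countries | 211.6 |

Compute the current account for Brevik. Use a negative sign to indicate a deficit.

Goods: 2515.3 + 4430.2 - 2758.2 + 1399.2 - 2544.7 = 3041.8
Services: 233.9 + 468.8 + 935.0 - 327.7 + 207.6 = 1517.6
Primary income: 177.3 - 65.4 + 424.2 = 536.1
Secondary income: 108.0 - 211.6 = -103.6
Current account = 3041.8 + 1517.6 + 536.1 + (-103.6) = 4991.9
(Excluded from the current account — financial account: foreign purchases of domestic corporate bonds 1135.7, foreign purchases of equities on the domestic stock exchange 848.1, purchases of foreign government bonds by domestic residents 786.0, borrowing by resident firms from foreign banks 887.7; capital account: debt forgiveness received from foreign official creditors 121.7, sale of embassy land to a foreign government 66.4.)

4991.9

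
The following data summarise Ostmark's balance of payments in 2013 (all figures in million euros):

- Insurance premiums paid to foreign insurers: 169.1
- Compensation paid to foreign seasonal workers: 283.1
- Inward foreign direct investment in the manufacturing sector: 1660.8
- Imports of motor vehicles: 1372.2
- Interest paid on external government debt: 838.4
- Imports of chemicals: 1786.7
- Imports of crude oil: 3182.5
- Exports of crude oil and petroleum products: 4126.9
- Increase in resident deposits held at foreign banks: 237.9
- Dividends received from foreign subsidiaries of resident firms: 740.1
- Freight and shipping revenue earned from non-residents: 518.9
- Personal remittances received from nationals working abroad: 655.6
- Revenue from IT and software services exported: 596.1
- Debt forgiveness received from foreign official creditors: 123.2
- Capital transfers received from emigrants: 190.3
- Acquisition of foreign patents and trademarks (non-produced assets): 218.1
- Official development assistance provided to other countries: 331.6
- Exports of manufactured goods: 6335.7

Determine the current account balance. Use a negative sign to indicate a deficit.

Goods: -1786.7 - 3182.5 + 4126.9 - 1372.2 + 6335.7 = 4121.2
Services: 518.9 + 596.1 - 169.1 = 945.9
Primary income: -283.1 - 838.4 + 740.1 = -381.4
Secondary income: 655.6 - 331.6 = 324.0
Current account = 4121.2 + 945.9 + (-381.4) + 324.0 = 5009.7
(Excluded from the current account — financial account: inward foreign direct investment in the manufacturing sector 1660.8, increase in resident deposits held at foreign banks 237.9; capital account: debt forgiveness received from foreign official creditors 123.2, capital transfers received from emigrants 190.3, acquisition of foreign patents and trademarks (non-produced assets) 218.1.)

5009.7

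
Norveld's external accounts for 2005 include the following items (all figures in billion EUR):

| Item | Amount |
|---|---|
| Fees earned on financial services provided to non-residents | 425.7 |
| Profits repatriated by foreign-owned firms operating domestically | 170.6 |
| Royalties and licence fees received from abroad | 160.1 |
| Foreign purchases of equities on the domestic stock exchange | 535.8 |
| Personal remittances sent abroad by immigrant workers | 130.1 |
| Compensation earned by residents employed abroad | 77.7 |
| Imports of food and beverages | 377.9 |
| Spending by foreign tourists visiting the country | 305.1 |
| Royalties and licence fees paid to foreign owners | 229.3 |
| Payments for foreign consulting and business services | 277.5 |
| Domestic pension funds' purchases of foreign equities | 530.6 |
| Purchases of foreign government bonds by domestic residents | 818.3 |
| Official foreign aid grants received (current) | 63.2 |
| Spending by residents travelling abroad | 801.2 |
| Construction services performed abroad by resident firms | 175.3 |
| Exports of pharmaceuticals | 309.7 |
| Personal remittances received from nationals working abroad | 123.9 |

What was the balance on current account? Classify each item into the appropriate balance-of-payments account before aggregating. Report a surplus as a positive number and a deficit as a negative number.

-345.9

Goods: 309.7 - 377.9 = -68.2
Services: -229.3 - 277.5 + 425.7 + 175.3 + 160.1 - 801.2 + 305.1 = -241.8
Primary income: 77.7 - 170.6 = -92.9
Secondary income: 63.2 - 130.1 + 123.9 = 57.0
Current account = (-68.2) + (-241.8) + (-92.9) + 57.0 = -345.9
(Excluded from the current account — financial account: foreign purchases of equities on the domestic stock exchange 535.8, domestic pension funds' purchases of foreign equities 530.6, purchases of foreign government bonds by domestic residents 818.3.)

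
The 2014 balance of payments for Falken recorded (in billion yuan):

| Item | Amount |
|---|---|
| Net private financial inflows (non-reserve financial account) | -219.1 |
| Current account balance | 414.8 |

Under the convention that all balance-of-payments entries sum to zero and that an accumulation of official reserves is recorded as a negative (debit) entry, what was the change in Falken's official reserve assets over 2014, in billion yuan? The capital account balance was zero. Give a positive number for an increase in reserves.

195.7

Official reserve transactions balance = -(414.8 + (-219.1)) = -195.7
An accumulation of reserves is recorded as a debit (negative entry), so the change in the stock of reserves is the negative of that balance.
Change in official reserves = -(-195.7) = 195.7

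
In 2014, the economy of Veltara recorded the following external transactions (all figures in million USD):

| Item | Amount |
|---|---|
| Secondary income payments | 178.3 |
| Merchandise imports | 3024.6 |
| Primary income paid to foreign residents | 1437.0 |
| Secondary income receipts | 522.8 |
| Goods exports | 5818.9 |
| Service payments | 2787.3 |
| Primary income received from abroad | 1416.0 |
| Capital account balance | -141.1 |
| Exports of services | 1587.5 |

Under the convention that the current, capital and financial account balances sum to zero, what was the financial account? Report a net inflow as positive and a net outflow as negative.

-1776.9

Goods balance = 5818.9 - 3024.6 = 2794.3
Services balance = 1587.5 - 2787.3 = -1199.8
Trade balance (goods + services) = 2794.3 + (-1199.8) = 1594.5
Net primary income = 1416.0 - 1437.0 = -21.0
Net secondary income = 522.8 - 178.3 = 344.5
Current account = 1594.5 + (-21.0) + 344.5 = 1918.0
Financial account = -(1918.0 + (-141.1)) = -1776.9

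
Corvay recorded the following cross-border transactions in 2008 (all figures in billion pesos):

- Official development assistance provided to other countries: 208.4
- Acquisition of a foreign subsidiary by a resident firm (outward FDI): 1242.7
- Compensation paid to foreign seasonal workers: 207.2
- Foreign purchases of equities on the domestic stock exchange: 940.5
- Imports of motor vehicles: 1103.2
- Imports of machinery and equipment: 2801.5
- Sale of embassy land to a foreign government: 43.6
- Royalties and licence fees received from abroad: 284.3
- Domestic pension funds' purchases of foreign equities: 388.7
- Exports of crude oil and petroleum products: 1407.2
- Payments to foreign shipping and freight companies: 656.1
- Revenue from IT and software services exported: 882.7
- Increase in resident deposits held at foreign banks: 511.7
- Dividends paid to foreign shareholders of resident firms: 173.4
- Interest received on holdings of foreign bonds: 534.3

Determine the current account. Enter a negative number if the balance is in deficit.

-2041.3

Goods: -1103.2 - 2801.5 + 1407.2 = -2497.5
Services: 284.3 - 656.1 + 882.7 = 510.9
Primary income: -173.4 - 207.2 + 534.3 = 153.7
Secondary income: -208.4
Current account = (-2497.5) + 510.9 + 153.7 + (-208.4) = -2041.3
(Excluded from the current account — financial account: acquisition of a foreign subsidiary by a resident firm (outward FDI) 1242.7, foreign purchases of equities on the domestic stock exchange 940.5, domestic pension funds' purchases of foreign equities 388.7, increase in resident deposits held at foreign banks 511.7; capital account: sale of embassy land to a foreign government 43.6.)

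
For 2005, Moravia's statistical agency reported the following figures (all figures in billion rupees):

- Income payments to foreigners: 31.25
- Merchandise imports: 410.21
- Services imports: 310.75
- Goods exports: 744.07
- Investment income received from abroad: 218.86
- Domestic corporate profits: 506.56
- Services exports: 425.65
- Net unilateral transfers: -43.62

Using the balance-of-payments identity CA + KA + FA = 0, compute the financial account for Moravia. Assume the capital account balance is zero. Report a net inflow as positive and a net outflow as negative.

Goods balance = 744.07 - 410.21 = 333.86
Services balance = 425.65 - 310.75 = 114.90
Trade balance (goods + services) = 333.86 + 114.90 = 448.76
Net primary income = 218.86 - 31.25 = 187.61
Net secondary income = -43.62
Current account = 448.76 + 187.61 + (-43.62) = 592.75
Financial account = -(592.75) = -592.75

-592.75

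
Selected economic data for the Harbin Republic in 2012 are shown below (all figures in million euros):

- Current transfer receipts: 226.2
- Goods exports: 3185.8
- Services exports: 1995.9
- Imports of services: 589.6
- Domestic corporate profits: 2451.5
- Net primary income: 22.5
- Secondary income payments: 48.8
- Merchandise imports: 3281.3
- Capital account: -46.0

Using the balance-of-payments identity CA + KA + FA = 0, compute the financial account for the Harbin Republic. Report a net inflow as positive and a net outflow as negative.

Goods balance = 3185.8 - 3281.3 = -95.5
Services balance = 1995.9 - 589.6 = 1406.3
Trade balance (goods + services) = -95.5 + 1406.3 = 1310.8
Net primary income = 22.5
Net secondary income = 226.2 - 48.8 = 177.4
Current account = 1310.8 + 22.5 + 177.4 = 1510.7
Financial account = -(1510.7 + (-46.0)) = -1464.7

-1464.7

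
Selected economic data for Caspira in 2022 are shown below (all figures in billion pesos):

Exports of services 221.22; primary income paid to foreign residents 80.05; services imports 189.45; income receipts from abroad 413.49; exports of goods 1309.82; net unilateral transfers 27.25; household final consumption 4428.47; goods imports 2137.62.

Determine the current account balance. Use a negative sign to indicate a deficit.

Goods balance = 1309.82 - 2137.62 = -827.80
Services balance = 221.22 - 189.45 = 31.77
Trade balance (goods + services) = -827.80 + 31.77 = -796.03
Net primary income = 413.49 - 80.05 = 333.44
Net secondary income = 27.25
Current account = -796.03 + 333.44 + 27.25 = -435.34

-435.34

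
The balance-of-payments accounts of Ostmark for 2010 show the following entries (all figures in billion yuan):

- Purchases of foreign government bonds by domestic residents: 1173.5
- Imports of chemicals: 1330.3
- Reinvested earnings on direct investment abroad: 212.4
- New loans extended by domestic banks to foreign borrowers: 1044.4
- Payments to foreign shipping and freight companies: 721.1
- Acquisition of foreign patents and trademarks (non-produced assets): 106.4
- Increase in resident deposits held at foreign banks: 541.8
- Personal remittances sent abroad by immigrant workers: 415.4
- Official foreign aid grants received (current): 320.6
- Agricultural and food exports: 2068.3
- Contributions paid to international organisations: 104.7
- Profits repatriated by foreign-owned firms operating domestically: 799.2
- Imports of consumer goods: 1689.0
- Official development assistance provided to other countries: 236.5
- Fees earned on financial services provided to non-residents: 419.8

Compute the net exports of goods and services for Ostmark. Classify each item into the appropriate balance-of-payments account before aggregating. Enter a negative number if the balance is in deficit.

Goods: -1689.0 + 2068.3 - 1330.3 = -951.0
Services: -721.1 + 419.8 = -301.3
Trade balance = -951.0 + (-301.3) = -1252.3
(Excluded from the trade balance — financial account: purchases of foreign government bonds by domestic residents 1173.5, new loans extended by domestic banks to foreign borrowers 1044.4, increase in resident deposits held at foreign banks 541.8; primary income: reinvested earnings on direct investment abroad 212.4, profits repatriated by foreign-owned firms operating domestically 799.2; capital account: acquisition of foreign patents and trademarks (non-produced assets) 106.4; secondary income: personal remittances sent abroad by immigrant workers 415.4, official foreign aid grants received (current) 320.6, contributions paid to international organisations 104.7, official development assistance provided to other countries 236.5.)

-1252.3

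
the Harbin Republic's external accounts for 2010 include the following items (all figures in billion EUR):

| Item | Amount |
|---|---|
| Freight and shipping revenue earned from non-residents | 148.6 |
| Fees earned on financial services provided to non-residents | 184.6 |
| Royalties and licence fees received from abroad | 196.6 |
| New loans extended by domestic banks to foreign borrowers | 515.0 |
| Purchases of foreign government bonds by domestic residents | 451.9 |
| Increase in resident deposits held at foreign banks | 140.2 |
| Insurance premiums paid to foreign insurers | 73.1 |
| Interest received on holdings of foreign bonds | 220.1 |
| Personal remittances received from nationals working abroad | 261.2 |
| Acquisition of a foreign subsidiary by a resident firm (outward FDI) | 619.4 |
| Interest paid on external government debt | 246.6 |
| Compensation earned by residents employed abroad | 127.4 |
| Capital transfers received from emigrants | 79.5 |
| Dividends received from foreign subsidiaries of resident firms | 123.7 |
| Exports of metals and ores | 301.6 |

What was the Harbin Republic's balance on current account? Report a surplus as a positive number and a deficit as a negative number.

Goods: 301.6
Services: -73.1 + 148.6 + 184.6 + 196.6 = 456.7
Primary income: 220.1 + 127.4 - 246.6 + 123.7 = 224.6
Secondary income: 261.2
Current account = 301.6 + 456.7 + 224.6 + 261.2 = 1244.1
(Excluded from the current account — financial account: new loans extended by domestic banks to foreign borrowers 515.0, purchases of foreign government bonds by domestic residents 451.9, increase in resident deposits held at foreign banks 140.2, acquisition of a foreign subsidiary by a resident firm (outward FDI) 619.4; capital account: capital transfers received from emigrants 79.5.)

1244.1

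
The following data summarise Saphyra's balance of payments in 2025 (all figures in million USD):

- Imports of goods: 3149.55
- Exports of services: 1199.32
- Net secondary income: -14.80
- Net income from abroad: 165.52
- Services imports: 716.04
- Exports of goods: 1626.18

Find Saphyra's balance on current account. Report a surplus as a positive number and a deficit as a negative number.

Goods balance = 1626.18 - 3149.55 = -1523.37
Services balance = 1199.32 - 716.04 = 483.28
Trade balance (goods + services) = -1523.37 + 483.28 = -1040.09
Net primary income = 165.52
Net secondary income = -14.80
Current account = -1040.09 + 165.52 + (-14.80) = -889.37

-889.37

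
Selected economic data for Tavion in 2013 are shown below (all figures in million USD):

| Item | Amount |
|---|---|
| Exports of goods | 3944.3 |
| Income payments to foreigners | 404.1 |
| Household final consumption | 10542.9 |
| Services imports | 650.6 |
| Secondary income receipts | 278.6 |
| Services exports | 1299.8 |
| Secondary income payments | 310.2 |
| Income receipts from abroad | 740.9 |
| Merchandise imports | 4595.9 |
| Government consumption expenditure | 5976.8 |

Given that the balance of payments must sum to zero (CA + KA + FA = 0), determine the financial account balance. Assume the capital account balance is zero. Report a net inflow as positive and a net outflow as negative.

-302.8

Goods balance = 3944.3 - 4595.9 = -651.6
Services balance = 1299.8 - 650.6 = 649.2
Trade balance (goods + services) = -651.6 + 649.2 = -2.4
Net primary income = 740.9 - 404.1 = 336.8
Net secondary income = 278.6 - 310.2 = -31.6
Current account = -2.4 + 336.8 + (-31.6) = 302.8
Financial account = -(302.8) = -302.8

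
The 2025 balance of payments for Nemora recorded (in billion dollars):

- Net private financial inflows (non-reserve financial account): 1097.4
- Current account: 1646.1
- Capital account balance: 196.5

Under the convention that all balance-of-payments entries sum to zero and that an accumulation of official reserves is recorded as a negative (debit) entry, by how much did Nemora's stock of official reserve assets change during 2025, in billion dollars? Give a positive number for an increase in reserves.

Official reserve transactions balance = -(1646.1 + 196.5 + 1097.4) = -2940.0
An accumulation of reserves is recorded as a debit (negative entry), so the change in the stock of reserves is the negative of that balance.
Change in official reserves = -(-2940.0) = 2940.0

2940.0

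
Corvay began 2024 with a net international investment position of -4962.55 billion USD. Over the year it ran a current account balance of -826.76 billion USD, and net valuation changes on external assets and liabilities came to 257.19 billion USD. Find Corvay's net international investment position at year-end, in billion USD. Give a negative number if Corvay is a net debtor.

-5532.12

Change in NIIP = current account + net valuation change = -826.76 + 257.19 = -569.57
End-of-year NIIP = -4962.55 + (-569.57) = -5532.12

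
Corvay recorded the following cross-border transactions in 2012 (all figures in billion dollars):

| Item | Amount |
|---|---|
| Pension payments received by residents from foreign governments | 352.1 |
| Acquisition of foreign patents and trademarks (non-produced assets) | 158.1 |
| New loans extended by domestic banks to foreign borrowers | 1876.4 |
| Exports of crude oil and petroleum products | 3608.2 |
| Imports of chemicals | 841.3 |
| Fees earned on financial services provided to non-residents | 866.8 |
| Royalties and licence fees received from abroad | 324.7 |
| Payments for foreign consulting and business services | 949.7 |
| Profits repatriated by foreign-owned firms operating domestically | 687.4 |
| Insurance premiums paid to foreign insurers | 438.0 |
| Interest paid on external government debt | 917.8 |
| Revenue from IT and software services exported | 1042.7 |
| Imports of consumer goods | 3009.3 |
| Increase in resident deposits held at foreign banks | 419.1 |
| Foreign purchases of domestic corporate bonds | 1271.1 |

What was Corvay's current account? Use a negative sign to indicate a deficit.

Goods: -841.3 - 3009.3 + 3608.2 = -242.4
Services: 324.7 + 866.8 - 949.7 - 438.0 + 1042.7 = 846.5
Primary income: -917.8 - 687.4 = -1605.2
Secondary income: 352.1
Current account = (-242.4) + 846.5 + (-1605.2) + 352.1 = -649.0
(Excluded from the current account — capital account: acquisition of foreign patents and trademarks (non-produced assets) 158.1; financial account: new loans extended by domestic banks to foreign borrowers 1876.4, increase in resident deposits held at foreign banks 419.1, foreign purchases of domestic corporate bonds 1271.1.)

-649.0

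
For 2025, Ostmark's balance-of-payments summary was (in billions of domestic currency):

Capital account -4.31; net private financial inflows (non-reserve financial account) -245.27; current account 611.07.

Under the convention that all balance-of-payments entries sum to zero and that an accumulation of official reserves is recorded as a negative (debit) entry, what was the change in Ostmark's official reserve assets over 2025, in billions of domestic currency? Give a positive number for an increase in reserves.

Official reserve transactions balance = -(611.07 + (-4.31) + (-245.27)) = -361.49
An accumulation of reserves is recorded as a debit (negative entry), so the change in the stock of reserves is the negative of that balance.
Change in official reserves = -(-361.49) = 361.49

361.49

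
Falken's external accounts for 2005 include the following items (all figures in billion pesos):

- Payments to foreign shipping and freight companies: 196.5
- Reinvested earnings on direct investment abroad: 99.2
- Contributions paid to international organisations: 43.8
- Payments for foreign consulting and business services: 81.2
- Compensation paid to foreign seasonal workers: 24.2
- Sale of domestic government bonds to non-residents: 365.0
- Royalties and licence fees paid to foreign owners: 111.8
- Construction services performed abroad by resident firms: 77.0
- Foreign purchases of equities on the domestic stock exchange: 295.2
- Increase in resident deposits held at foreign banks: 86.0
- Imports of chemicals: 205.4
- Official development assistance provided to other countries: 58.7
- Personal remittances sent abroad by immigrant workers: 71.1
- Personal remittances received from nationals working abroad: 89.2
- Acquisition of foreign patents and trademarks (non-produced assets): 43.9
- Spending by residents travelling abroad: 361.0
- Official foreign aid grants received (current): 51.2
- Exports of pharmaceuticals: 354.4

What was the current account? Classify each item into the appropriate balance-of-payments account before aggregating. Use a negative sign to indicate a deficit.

-482.7

Goods: -205.4 + 354.4 = 149.0
Services: -111.8 - 361.0 + 77.0 - 196.5 - 81.2 = -673.5
Primary income: 99.2 - 24.2 = 75.0
Secondary income: 51.2 - 43.8 - 71.1 + 89.2 - 58.7 = -33.2
Current account = 149.0 + (-673.5) + 75.0 + (-33.2) = -482.7
(Excluded from the current account — financial account: sale of domestic government bonds to non-residents 365.0, foreign purchases of equities on the domestic stock exchange 295.2, increase in resident deposits held at foreign banks 86.0; capital account: acquisition of foreign patents and trademarks (non-produced assets) 43.9.)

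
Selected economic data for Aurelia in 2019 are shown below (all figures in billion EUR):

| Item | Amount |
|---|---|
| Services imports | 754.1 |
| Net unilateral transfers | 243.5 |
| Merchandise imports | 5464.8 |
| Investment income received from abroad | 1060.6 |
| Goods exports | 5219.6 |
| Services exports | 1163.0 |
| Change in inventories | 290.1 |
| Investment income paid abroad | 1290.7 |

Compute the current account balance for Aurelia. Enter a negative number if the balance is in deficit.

177.1

Goods balance = 5219.6 - 5464.8 = -245.2
Services balance = 1163.0 - 754.1 = 408.9
Trade balance (goods + services) = -245.2 + 408.9 = 163.7
Net primary income = 1060.6 - 1290.7 = -230.1
Net secondary income = 243.5
Current account = 163.7 + (-230.1) + 243.5 = 177.1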